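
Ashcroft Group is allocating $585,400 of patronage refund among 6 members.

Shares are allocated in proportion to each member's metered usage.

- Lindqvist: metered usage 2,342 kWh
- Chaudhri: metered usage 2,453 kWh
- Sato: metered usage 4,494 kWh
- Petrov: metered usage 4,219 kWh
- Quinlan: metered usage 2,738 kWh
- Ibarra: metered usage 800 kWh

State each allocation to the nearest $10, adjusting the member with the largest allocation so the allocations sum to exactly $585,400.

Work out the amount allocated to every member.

Combined metered usage = 17,046.
Proportional shares: Lindqvist 2,342/17,046 × $585,400 = 80,429.83; Chaudhri 2,453/17,046 × $585,400 = 84,241.83; Sato 4,494/17,046 × $585,400 = 154,334.60; Petrov 4,219/17,046 × $585,400 = 144,890.45; Quinlan 2,738/17,046 × $585,400 = 94,029.40; Ibarra 800/17,046 × $585,400 = 27,473.89.
Rounded to nearest $10: Lindqvist $80,430; Chaudhri $84,240; Sato $154,330; Petrov $144,890; Quinlan $94,030; Ibarra $27,470. Sum = $585,390.
Difference $585,400 − $585,390 = +$10 applied to largest allocation (Sato): Sato becomes $154,340.

Lindqvist: $80,430 · Chaudhri: $84,240 · Sato: $154,340 · Petrov: $144,890 · Quinlan: $94,030 · Ibarra: $27,470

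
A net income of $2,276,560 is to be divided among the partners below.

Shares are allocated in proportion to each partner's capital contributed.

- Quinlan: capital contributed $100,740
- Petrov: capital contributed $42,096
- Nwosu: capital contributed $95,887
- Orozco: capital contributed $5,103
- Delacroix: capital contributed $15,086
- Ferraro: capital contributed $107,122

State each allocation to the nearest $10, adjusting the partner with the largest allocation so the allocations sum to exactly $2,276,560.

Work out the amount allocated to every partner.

Quinlan: $626,560 · Petrov: $261,820 · Nwosu: $596,370 · Orozco: $31,740 · Delacroix: $93,830 · Ferraro: $666,240

Total capital contributed = 366,034.
Unrounded shares: Quinlan 100,740/366,034 × $2,276,560 = 626,555.61; Petrov 42,096/366,034 × $2,276,560 = 261,817.40; Nwosu 95,887/366,034 × $2,276,560 = 596,372.22; Orozco 5,103/366,034 × $2,276,560 = 31,738.27; Delacroix 15,086/366,034 × $2,276,560 = 93,827.85; Ferraro 107,122/366,034 × $2,276,560 = 666,248.66.
Rounded to nearest $10: Quinlan $626,560; Petrov $261,820; Nwosu $596,370; Orozco $31,740; Delacroix $93,830; Ferraro $666,250. Sum = $2,276,570.
Difference $2,276,560 − $2,276,570 = −$10 applied to largest allocation (Ferraro): Ferraro becomes $666,240.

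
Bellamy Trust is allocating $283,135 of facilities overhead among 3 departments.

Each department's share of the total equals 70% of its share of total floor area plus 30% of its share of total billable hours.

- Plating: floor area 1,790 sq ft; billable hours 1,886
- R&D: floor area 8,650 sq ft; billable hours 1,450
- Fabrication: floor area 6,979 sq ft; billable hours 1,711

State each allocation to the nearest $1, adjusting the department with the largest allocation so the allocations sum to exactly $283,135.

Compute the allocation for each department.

Floor area total 17,419; billable hours total 5,047.
Composite weights (70% floor area + 30% billable hours): Plating 0.1840; R&D 0.4338; Fabrication 0.3822.
Raw shares: Plating 52,107.92; R&D 122,823.61; Fabrication 108,203.47.
At nearest $1: Plating $52,108; R&D $122,824; Fabrication $108,203. Sum = $283,135.
Rounded total matches; no reconciliation needed.

Plating: $52,108 | R&D: $122,824 | Fabrication: $108,203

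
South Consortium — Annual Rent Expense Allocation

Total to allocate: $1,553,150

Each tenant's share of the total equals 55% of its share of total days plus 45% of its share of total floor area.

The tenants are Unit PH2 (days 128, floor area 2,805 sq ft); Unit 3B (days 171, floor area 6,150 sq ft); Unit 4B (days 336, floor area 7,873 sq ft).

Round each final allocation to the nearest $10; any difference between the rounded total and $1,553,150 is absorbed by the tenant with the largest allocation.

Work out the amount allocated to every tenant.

Unit PH2: $288,690 | Unit 3B: $485,470 | Unit 4B: $778,990

Totals — days 635, floor area 16,828.
Blended shares (55% days + 45% floor area): Unit PH2 0.1859; Unit 3B 0.3126; Unit 4B 0.5016.
Raw shares: Unit PH2 288,691.84; Unit 3B 485,465.43; Unit 4B 778,992.73.
Rounded to nearest $10: Unit PH2 $288,690; Unit 3B $485,470; Unit 4B $778,990. Sum = $1,553,150.
No rounding difference to absorb.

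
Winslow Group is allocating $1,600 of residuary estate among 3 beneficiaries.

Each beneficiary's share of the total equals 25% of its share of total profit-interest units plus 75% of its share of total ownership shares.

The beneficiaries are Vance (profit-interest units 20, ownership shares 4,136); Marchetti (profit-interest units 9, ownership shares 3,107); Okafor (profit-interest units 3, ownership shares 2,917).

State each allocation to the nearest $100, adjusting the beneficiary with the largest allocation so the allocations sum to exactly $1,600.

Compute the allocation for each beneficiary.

Profit-interest units total 32; ownership shares total 10,160.
Composite weights (25% profit-interest units + 75% ownership shares): Vance 0.4616; Marchetti 0.2997; Okafor 0.2388.
Pro-rata amounts: Vance 738.50; Marchetti 479.47; Okafor 382.03.
After rounding ($100): Vance $700; Marchetti $500; Okafor $400. Sum = $1,600.
Rounded total matches; no reconciliation needed.

Vance: $700; Marchetti: $500; Okafor: $400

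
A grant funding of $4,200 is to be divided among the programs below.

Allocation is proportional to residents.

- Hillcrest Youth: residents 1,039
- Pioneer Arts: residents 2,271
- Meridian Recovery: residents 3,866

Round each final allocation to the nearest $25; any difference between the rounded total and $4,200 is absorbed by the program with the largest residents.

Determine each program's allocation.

Hillcrest Youth: $600 · Pioneer Arts: $1,325 · Meridian Recovery: $2,275

Sum of residents: 1,039 + 2,271 + 3,866 = 7,176.
Unrounded shares: Hillcrest Youth 608.11; Pioneer Arts 1,329.18; Meridian Recovery 2,262.71.
Rounded to nearest $25: Hillcrest Youth $600; Pioneer Arts $1,325; Meridian Recovery $2,275. Sum = $4,200.
Sum already equals the total — no adjustment.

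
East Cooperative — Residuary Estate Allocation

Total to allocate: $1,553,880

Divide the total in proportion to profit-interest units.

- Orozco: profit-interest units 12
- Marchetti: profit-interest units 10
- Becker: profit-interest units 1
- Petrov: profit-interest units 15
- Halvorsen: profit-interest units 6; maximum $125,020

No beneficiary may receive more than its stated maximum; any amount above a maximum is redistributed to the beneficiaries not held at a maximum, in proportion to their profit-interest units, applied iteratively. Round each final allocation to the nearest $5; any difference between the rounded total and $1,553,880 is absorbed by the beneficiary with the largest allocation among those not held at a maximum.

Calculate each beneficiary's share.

Sum of profit-interest units: 44.
Proportional shares (ignoring caps): Orozco 423,785.45; Marchetti 353,154.55; Becker 35,315.45; Petrov 529,731.82; Halvorsen 211,892.73.
Cap binds for Halvorsen ($125,020); remaining pool $1,428,860 reallocated over remaining profit-interest units 38.
Shares after redistribution: Orozco 451,218.95 → $451,220; Marchetti 376,015.79 → $376,015; Becker 37,601.58 → $37,600; Petrov 564,023.68 → $564,025.

Orozco: $451,220; Marchetti: $376,015; Becker: $37,600; Petrov: $564,025; Halvorsen: $125,020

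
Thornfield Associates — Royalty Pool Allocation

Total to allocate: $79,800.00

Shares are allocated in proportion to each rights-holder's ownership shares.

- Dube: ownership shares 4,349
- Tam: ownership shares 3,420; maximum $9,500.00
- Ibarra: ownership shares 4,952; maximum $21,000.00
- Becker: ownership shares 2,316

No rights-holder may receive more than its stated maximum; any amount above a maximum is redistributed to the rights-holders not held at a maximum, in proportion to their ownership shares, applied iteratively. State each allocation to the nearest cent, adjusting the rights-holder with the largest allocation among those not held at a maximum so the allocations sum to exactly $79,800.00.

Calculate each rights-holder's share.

Dube: $32,168.90; Tam: $9,500.00; Ibarra: $21,000.00; Becker: $17,131.10

Ownership shares total: 15,037.
Unconstrained shares: Dube 23,079.7500; Tam 18,149.6309; Ibarra 26,279.8165; Becker 12,290.8027.
Capped: Tam ($9,500.00), Ibarra ($21,000.00); balance $49,300.00 reallocated over remaining ownership shares 6,665.
Redistributed shares: Dube 32,168.8972 → $32,168.90; Becker 17,131.1028 → $17,131.10.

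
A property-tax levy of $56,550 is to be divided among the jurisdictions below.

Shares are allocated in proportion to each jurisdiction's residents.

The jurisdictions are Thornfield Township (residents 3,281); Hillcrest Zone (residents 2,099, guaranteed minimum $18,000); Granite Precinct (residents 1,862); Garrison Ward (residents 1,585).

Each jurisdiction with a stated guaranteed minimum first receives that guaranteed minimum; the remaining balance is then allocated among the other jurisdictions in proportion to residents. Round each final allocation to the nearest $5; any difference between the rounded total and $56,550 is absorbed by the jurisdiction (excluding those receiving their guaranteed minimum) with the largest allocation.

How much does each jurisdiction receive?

Guaranteed amounts: Hillcrest Zone $18,000. Residual $38,550.
Residual split over remaining residents 6,728: Thornfield Township 18,799.43 → $18,800; Granite Precinct 10,668.86 → $10,670; Garrison Ward 9,081.71 → $9,080.

Thornfield Township: $18,800 | Hillcrest Zone: $18,000 | Granite Precinct: $10,670 | Garrison Ward: $9,080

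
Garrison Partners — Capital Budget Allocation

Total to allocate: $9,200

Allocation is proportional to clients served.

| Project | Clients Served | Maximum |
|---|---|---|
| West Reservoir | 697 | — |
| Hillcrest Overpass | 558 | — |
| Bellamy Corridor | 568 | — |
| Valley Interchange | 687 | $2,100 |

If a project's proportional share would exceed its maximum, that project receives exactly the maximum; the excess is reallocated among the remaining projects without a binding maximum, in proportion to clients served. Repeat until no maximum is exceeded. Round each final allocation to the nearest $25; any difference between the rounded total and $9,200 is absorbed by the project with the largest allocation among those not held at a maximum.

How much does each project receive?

West Reservoir: $2,725; Hillcrest Overpass: $2,175; Bellamy Corridor: $2,200; Valley Interchange: $2,100

Total clients served = 2,510.
Pro-rata shares before constraints: West Reservoir 2,554.74; Hillcrest Overpass 2,045.26; Bellamy Corridor 2,081.91; Valley Interchange 2,518.09.
Cap binds for Valley Interchange ($2,100); balance $7,100 reallocated over remaining clients served 1,823.
Shares after redistribution: West Reservoir 2,714.59 → $2,725; Hillcrest Overpass 2,173.23 → $2,175; Bellamy Corridor 2,212.18 → $2,200.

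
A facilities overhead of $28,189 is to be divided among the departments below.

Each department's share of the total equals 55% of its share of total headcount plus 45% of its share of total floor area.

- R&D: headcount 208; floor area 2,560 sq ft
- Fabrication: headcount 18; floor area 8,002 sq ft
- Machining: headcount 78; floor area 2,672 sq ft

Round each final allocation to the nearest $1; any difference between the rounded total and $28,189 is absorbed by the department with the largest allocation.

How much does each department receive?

Headcount total 304; floor area total 13,234.
Blended shares (55% headcount + 45% floor area): R&D 0.4634; Fabrication 0.3047; Machining 0.2320.
Unrounded shares: R&D 13,061.78; Fabrication 8,588.07; Machining 6,539.15.
At nearest $1: R&D $13,062; Fabrication $8,588; Machining $6,539. Sum = $28,189.
Sum already equals the total — no adjustment.

R&D: $13,062; Fabrication: $8,588; Machining: $6,539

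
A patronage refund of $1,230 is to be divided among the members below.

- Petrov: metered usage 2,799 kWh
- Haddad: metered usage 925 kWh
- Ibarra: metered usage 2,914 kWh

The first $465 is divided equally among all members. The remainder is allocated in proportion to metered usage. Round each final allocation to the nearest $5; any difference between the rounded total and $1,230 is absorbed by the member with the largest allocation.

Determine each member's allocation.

Petrov: $480 · Haddad: $260 · Ibarra: $490

First tranche $465 split equally: $155 each.
Remainder $765 by metered usage (total 6,638): Petrov 322.57 → $325; Haddad 106.60 → $105; Ibarra 335.83 → $335.
Totals: Petrov $155 + $325 = $480; Haddad $155 + $105 = $260; Ibarra $155 + $335 = $490.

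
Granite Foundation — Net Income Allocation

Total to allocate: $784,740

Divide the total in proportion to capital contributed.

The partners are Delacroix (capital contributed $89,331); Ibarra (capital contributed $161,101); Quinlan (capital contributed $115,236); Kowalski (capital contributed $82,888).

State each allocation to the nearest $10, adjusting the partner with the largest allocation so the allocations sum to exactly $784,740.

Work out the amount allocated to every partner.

Delacroix: $156,280 | Ibarra: $281,850 | Quinlan: $201,600 | Kowalski: $145,010

Combined capital contributed = 448,556.
Pro-rata amounts: Delacroix 89,331/448,556 × $784,740 = 156,282.85; Ibarra 161,101/448,556 × $784,740 = 281,843.07; Quinlan 115,236/448,556 × $784,740 = 201,603.14; Kowalski 82,888/448,556 × $784,740 = 145,010.94.
Rounded to nearest $10: Delacroix $156,280; Ibarra $281,840; Quinlan $201,600; Kowalski $145,010. Sum = $784,730.
Difference $784,740 − $784,730 = +$10 applied to largest allocation (Ibarra): Ibarra becomes $281,850.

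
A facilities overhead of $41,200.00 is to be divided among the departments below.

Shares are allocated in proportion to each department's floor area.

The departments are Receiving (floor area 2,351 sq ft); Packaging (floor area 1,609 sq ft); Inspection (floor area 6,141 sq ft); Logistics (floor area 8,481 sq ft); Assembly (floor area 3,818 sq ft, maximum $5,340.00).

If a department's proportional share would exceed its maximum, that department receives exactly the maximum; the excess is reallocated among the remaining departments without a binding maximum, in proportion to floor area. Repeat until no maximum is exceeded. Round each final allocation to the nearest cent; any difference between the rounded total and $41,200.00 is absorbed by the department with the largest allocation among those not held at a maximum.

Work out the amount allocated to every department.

Sum of floor area: 22,400.
Pro-rata shares before constraints: Receiving 4,324.1607; Packaging 2,959.4107; Inspection 11,295.0536; Logistics 15,598.9821; Assembly 7,022.3929.
Cap binds for Assembly ($5,340.00); remaining pool $35,860.00 reallocated over remaining floor area 18,582.
Redistributed shares: Receiving 4,537.0175 → $4,537.02; Packaging 3,105.0877 → $3,105.09; Inspection 11,851.0526 → $11,851.05; Logistics 16,366.8421 → $16,366.84.

Receiving: $4,537.02 | Packaging: $3,105.09 | Inspection: $11,851.05 | Logistics: $16,366.84 | Assembly: $5,340.00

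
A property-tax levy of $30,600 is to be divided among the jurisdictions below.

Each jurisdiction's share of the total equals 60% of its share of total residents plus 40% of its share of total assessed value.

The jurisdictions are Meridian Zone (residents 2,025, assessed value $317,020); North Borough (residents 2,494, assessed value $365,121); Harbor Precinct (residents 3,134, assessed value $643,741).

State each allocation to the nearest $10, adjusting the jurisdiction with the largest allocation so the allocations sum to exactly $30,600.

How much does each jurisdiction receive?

Meridian Zone: $7,780 · North Borough: $9,350 · Harbor Precinct: $13,470

Totals — residents 7,653, assessed value 1,325,882.
Combined weights (60% residents + 40% assessed value): Meridian Zone 0.2544; North Borough 0.3057; Harbor Precinct 0.4399.
Raw shares: Meridian Zone 7,784.69; North Borough 9,353.90; Harbor Precinct 13,461.40.
After rounding ($10): Meridian Zone $7,780; North Borough $9,350; Harbor Precinct $13,460. Sum = $30,590.
Difference $30,600 − $30,590 = +$10 applied to largest allocation (Harbor Precinct): Harbor Precinct becomes $13,470.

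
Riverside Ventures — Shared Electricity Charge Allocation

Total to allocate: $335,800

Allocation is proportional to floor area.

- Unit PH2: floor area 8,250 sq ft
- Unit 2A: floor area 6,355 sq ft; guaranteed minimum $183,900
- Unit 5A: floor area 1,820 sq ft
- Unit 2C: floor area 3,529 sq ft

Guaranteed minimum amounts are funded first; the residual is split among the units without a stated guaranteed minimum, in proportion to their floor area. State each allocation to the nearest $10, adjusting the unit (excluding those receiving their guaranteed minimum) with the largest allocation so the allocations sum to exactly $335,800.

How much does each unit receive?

Unit PH2: $92,150 | Unit 2A: $183,900 | Unit 5A: $20,330 | Unit 2C: $39,420

Fund the minimums — Unit 2A $183,900. Residual $151,900.
Residual split over remaining floor area 13,599: Unit PH2 92,152.00 → $92,150; Unit 5A 20,329.29 → $20,330; Unit 2C 39,418.71 → $39,420.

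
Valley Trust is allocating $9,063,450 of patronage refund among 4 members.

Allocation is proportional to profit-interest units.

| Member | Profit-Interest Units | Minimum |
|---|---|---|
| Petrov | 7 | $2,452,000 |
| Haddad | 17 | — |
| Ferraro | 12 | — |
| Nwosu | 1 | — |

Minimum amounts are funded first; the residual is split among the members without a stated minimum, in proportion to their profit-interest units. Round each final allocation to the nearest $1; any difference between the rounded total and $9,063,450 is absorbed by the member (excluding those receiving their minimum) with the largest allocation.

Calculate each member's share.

Petrov: $2,452,000 | Haddad: $3,746,488 | Ferraro: $2,644,580 | Nwosu: $220,382

Guaranteed amounts: Petrov $2,452,000. Residual $6,611,450.
Residual split over remaining profit-interest units 30: Haddad 3,746,488.33 → $3,746,488; Ferraro 2,644,580.00 → $2,644,580; Nwosu 220,381.67 → $220,382.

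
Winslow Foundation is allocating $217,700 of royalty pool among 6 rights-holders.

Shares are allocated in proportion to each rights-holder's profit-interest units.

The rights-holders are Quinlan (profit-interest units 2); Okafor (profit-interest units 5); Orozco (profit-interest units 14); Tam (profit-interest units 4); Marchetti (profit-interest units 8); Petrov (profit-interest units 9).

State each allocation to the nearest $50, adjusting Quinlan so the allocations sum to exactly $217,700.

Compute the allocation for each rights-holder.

Sum of profit-interest units: 42.
Proportional shares: Quinlan 2/42 × $217,700 = 10,366.67; Okafor 5/42 × $217,700 = 25,916.67; Orozco 14/42 × $217,700 = 72,566.67; Tam 4/42 × $217,700 = 20,733.33; Marchetti 8/42 × $217,700 = 41,466.67; Petrov 9/42 × $217,700 = 46,650.00.
After rounding ($50): Quinlan $10,350; Okafor $25,900; Orozco $72,550; Tam $20,750; Marchetti $41,450; Petrov $46,650. Sum = $217,650.
Difference $217,700 − $217,650 = +$50 applied to Quinlan: Quinlan becomes $10,400.

Quinlan: $10,400; Okafor: $25,900; Orozco: $72,550; Tam: $20,750; Marchetti: $41,450; Petrov: $46,650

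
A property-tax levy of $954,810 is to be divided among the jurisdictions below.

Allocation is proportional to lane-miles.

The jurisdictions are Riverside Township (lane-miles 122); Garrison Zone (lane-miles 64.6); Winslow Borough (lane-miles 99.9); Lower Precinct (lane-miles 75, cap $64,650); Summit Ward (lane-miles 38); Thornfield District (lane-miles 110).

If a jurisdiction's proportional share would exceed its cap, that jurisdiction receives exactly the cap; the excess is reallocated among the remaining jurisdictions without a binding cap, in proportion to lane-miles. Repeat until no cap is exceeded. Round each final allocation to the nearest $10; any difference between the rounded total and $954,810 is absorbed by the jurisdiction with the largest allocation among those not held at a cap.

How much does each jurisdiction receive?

Riverside Township: $249,930 | Garrison Zone: $132,350 | Winslow Borough: $204,670 | Lower Precinct: $64,650 | Summit Ward: $77,850 | Thornfield District: $225,360

Lane-miles total: 509.5.
Unconstrained shares: Riverside Township 228,629.68; Garrison Zone 121,061.29; Winslow Borough 187,213.97; Lower Precinct 140,551.03; Summit Ward 71,212.52; Thornfield District 206,141.51.
Held at cap: Lower Precinct ($64,650); remaining pool $890,160 reallocated over remaining lane-miles 434.5.
Shares after redistribution: Riverside Township 249,941.36 → $249,940; Garrison Zone 132,346.00 → $132,350; Winslow Borough 204,665.10 → $204,670; Summit Ward 77,850.59 → $77,850; Thornfield District 225,356.96 → $225,360.
Rounding difference −$10 applied to Riverside Township → $249,930.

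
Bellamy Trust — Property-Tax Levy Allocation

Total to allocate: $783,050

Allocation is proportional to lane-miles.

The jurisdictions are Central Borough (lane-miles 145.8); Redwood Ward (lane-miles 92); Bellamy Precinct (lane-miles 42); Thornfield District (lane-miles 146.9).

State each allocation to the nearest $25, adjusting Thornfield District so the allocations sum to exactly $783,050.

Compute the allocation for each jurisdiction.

Central Borough: $267,550 · Redwood Ward: $168,825 · Bellamy Precinct: $77,075 · Thornfield District: $269,600

Lane-miles total: 426.7.
Proportional shares: Central Borough 145.8/426.7 × $783,050 = 267,561.96; Redwood Ward 92/426.7 × $783,050 = 168,831.97; Bellamy Precinct 42/426.7 × $783,050 = 77,075.46; Thornfield District 146.9/426.7 × $783,050 = 269,580.61.
Rounded to nearest $25: Central Borough $267,550; Redwood Ward $168,825; Bellamy Precinct $77,075; Thornfield District $269,575. Sum = $783,025.
Difference $783,050 − $783,025 = +$25 applied to Thornfield District: Thornfield District becomes $269,600.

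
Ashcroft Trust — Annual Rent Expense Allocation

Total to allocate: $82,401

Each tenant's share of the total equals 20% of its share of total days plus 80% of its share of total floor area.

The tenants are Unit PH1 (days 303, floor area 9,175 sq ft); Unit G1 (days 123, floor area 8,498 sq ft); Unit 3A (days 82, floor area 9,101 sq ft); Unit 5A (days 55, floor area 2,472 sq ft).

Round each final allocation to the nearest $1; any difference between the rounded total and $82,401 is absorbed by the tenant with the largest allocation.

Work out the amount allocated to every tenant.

Totals — days 563, floor area 29,246.
Combined weights (20% days + 80% floor area): Unit PH1 0.3586; Unit G1 0.2762; Unit 3A 0.2781; Unit 5A 0.0872.
Proportional shares: Unit PH1 29,550.00; Unit G1 22,755.05; Unit 3A 22,914.07; Unit 5A 7,181.88.
Rounded to nearest $1: Unit PH1 $29,550; Unit G1 $22,755; Unit 3A $22,914; Unit 5A $7,182. Sum = $82,401.
Sum already equals the total — no adjustment.

Unit PH1: $29,550; Unit G1: $22,755; Unit 3A: $22,914; Unit 5A: $7,182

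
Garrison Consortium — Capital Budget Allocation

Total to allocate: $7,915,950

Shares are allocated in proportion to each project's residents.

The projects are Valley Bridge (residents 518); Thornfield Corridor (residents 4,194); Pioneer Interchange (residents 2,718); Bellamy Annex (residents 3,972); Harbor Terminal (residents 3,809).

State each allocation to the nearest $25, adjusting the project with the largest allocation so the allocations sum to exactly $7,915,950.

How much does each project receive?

Valley Bridge: $269,575 · Thornfield Corridor: $2,182,575 · Pioneer Interchange: $1,414,475 · Bellamy Annex: $2,067,075 · Harbor Terminal: $1,982,250

Total residents = 15,211.
Unrounded shares: Valley Bridge 518/15,211 × $7,915,950 = 269,572.16; Thornfield Corridor 4,194/15,211 × $7,915,950 = 2,182,597.75; Pioneer Interchange 2,718/15,211 × $7,915,950 = 1,414,473.22; Bellamy Annex 3,972/15,211 × $7,915,950 = 2,067,066.82; Harbor Terminal 3,809/15,211 × $7,915,950 = 1,982,240.06.
At nearest $25: Valley Bridge $269,575; Thornfield Corridor $2,182,600; Pioneer Interchange $1,414,475; Bellamy Annex $2,067,075; Harbor Terminal $1,982,250. Sum = $7,915,975.
Difference $7,915,950 − $7,915,975 = −$25 applied to largest allocation (Thornfield Corridor): Thornfield Corridor becomes $2,182,575.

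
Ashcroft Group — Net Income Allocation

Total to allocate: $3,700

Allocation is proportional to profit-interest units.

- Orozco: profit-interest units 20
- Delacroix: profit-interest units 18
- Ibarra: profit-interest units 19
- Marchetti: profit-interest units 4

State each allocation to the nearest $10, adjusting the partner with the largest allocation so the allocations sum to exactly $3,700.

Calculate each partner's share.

Orozco: $1,220; Delacroix: $1,090; Ibarra: $1,150; Marchetti: $240

Profit-interest units total: 61.
Pro-rata amounts: Orozco 20/61 × $3,700 = 1,213.11; Delacroix 18/61 × $3,700 = 1,091.80; Ibarra 19/61 × $3,700 = 1,152.46; Marchetti 4/61 × $3,700 = 242.62.
At nearest $10: Orozco $1,210; Delacroix $1,090; Ibarra $1,150; Marchetti $240. Sum = $3,690.
Difference $3,700 − $3,690 = +$10 applied to largest allocation (Orozco): Orozco becomes $1,220.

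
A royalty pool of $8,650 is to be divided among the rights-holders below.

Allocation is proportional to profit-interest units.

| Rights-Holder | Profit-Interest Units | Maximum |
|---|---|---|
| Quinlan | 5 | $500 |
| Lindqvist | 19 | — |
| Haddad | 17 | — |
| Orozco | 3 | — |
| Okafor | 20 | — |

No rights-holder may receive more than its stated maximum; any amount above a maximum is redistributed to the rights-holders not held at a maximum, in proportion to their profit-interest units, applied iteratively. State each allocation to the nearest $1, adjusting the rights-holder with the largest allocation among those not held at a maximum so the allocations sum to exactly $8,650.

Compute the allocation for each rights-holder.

Profit-interest units total: 64.
Proportional shares (ignoring caps): Quinlan 675.78; Lindqvist 2,567.97; Haddad 2,297.66; Orozco 405.47; Okafor 2,703.12.
Capped: Quinlan ($500); remaining pool $8,150 reallocated over remaining profit-interest units 59.
Remaining shares: Lindqvist 2,624.58 → $2,625; Haddad 2,348.31 → $2,348; Orozco 414.41 → $414; Okafor 2,762.71 → $2,763.

Quinlan: $500 · Lindqvist: $2,625 · Haddad: $2,348 · Orozco: $414 · Okafor: $2,763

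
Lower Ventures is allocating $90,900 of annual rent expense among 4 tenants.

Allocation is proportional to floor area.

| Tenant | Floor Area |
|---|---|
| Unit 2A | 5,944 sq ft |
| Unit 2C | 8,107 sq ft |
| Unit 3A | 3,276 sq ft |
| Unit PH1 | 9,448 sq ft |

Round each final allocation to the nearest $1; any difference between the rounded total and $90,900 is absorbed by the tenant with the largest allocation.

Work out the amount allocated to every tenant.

Total floor area = 26,775.
Proportional shares: Unit 2A 5,944/26,775 × $90,900 = 20,179.63; Unit 2C 8,107/26,775 × $90,900 = 27,522.92; Unit 3A 3,276/26,775 × $90,900 = 11,121.88; Unit PH1 9,448/26,775 × $90,900 = 32,075.56.
Rounded to nearest $1: Unit 2A $20,180; Unit 2C $27,523; Unit 3A $11,122; Unit PH1 $32,076. Sum = $90,901.
Difference $90,900 − $90,901 = −$1 applied to largest allocation (Unit PH1): Unit PH1 becomes $32,075.

Unit 2A: $20,180 | Unit 2C: $27,523 | Unit 3A: $11,122 | Unit PH1: $32,075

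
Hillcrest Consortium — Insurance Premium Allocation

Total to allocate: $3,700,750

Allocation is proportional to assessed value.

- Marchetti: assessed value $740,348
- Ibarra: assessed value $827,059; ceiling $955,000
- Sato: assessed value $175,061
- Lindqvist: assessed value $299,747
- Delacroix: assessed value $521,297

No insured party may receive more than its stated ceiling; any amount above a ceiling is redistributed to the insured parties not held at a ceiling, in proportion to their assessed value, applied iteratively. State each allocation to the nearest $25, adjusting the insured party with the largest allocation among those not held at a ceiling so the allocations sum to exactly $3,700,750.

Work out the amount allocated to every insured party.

Total assessed value = 2,563,512.
Unconstrained shares: Marchetti 1,068,784.88; Ibarra 1,193,963.05; Sato 252,722.44; Lindqvist 432,722.26; Delacroix 752,557.38.
Capped: Ibarra ($955,000); residual $2,745,750 reallocated over remaining assessed value 1,736,453.
Redistributed shares: Marchetti 1,170,668.32 → $1,170,675; Sato 276,813.56 → $276,825; Lindqvist 473,972.13 → $473,975; Delacroix 824,295.99 → $824,300.
Rounding difference −$25 applied to Marchetti → $1,170,650.

Marchetti: $1,170,650 · Ibarra: $955,000 · Sato: $276,825 · Lindqvist: $473,975 · Delacroix: $824,300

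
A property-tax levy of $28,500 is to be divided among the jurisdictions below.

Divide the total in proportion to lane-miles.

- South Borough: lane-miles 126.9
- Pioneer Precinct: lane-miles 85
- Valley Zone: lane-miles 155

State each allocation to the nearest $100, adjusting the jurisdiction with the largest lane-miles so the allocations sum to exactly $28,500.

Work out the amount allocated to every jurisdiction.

South Borough: $9,900 · Pioneer Precinct: $6,600 · Valley Zone: $12,000

Lane-miles total: 126.9 + 85 + 155 = 366.9.
Proportional shares: South Borough 9,857.32; Pioneer Precinct 6,602.62; Valley Zone 12,040.07.
At nearest $100: South Borough $9,900; Pioneer Precinct $6,600; Valley Zone $12,000. Sum = $28,500.
Rounded total matches; no reconciliation needed.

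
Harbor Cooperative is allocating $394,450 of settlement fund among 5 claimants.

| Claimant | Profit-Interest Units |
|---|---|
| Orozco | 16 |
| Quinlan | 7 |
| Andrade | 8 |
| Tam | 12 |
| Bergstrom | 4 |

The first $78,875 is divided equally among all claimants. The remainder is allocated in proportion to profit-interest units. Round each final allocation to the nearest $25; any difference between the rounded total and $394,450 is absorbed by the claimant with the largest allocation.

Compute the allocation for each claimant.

Orozco: $123,200; Quinlan: $62,775; Andrade: $69,500; Tam: $96,350; Bergstrom: $42,625

$78,875 shared equally gives $15,775 per claimant.
Remainder $315,575 by profit-interest units (total 47): Orozco 107,429.79 → $107,425; Quinlan 47,000.53 → $47,000; Andrade 53,714.89 → $53,725; Tam 80,572.34 → $80,575; Bergstrom 26,857.45 → $26,850.
Totals: Orozco $15,775 + $107,425 = $123,200; Quinlan $15,775 + $47,000 = $62,775; Andrade $15,775 + $53,725 = $69,500; Tam $15,775 + $80,575 = $96,350; Bergstrom $15,775 + $26,850 = $42,625.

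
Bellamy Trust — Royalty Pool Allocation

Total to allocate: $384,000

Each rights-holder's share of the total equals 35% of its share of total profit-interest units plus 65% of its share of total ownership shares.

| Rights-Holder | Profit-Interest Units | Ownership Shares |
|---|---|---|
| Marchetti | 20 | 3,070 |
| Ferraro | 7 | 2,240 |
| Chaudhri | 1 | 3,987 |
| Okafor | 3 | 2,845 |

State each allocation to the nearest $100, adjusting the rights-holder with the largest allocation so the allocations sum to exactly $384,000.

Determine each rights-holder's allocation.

Profit-interest units total 31; ownership shares total 12,142.
Blended shares (35% profit-interest units + 65% ownership shares): Marchetti 0.3902; Ferraro 0.1989; Chaudhri 0.2247; Okafor 0.1862.
Unrounded shares: Marchetti 149,818.89; Ferraro 76,395.50; Chaudhri 86,295.23; Okafor 71,490.39.
After rounding ($100): Marchetti $149,800; Ferraro $76,400; Chaudhri $86,300; Okafor $71,500. Sum = $384,000.
Sum already equals the total — no adjustment.

Marchetti: $149,800 · Ferraro: $76,400 · Chaudhri: $86,300 · Okafor: $71,500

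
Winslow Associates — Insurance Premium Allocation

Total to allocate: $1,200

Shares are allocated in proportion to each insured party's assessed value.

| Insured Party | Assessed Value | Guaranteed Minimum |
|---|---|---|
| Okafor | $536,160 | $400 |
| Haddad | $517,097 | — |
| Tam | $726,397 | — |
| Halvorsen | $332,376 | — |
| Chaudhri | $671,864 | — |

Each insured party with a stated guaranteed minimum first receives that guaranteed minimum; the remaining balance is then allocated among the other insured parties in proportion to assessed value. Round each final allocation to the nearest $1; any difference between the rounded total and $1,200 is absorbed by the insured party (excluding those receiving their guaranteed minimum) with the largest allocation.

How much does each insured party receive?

Fund the minimums — Okafor $400. Remaining pool $800.
Remaining pool split over remaining assessed value 2,247,734: Haddad 184.04 → $184; Tam 258.53 → $259; Halvorsen 118.30 → $118; Chaudhri 239.13 → $239.

Okafor: $400 · Haddad: $184 · Tam: $259 · Halvorsen: $118 · Chaudhri: $239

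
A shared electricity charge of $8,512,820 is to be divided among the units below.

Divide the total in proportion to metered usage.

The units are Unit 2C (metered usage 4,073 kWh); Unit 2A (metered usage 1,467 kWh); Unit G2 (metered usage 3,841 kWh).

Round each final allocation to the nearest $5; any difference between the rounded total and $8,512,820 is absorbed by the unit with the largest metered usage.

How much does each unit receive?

Unit 2C: $3,696,055 | Unit 2A: $1,331,235 | Unit G2: $3,485,530

Total metered usage = 9,381.
Pro-rata amounts: Unit 2C 4,073/9,381 × $8,512,820 = 3,696,057.55; Unit 2A 1,467/9,381 × $8,512,820 = 1,331,234.08; Unit G2 3,841/9,381 × $8,512,820 = 3,485,528.37.
At nearest $5: Unit 2C $3,696,060; Unit 2A $1,331,235; Unit G2 $3,485,530. Sum = $8,512,825.
Difference $8,512,820 − $8,512,825 = −$5 applied to largest metered usage (Unit 2C): Unit 2C becomes $3,696,055.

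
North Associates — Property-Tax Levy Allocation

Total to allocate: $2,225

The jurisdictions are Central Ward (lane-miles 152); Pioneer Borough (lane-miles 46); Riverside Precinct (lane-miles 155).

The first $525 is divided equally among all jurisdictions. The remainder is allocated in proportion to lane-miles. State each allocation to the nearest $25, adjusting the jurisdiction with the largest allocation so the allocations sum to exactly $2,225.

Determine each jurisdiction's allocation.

Equal tier: $525 ÷ 3 = $175 apiece.
Remainder $1,700 by lane-miles (total 353): Central Ward 732.01 → $725; Pioneer Borough 221.53 → $225; Riverside Precinct 746.46 → $750.
Totals: Central Ward $175 + $725 = $900; Pioneer Borough $175 + $225 = $400; Riverside Precinct $175 + $750 = $925.

Central Ward: $900; Pioneer Borough: $400; Riverside Precinct: $925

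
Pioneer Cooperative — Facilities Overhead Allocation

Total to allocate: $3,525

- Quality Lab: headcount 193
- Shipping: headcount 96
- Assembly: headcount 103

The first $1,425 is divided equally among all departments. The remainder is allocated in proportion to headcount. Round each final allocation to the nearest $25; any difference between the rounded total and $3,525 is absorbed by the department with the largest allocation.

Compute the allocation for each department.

$1,425 shared equally gives $475 per department.
Remainder $2,100 by headcount (total 392): Quality Lab 1,033.93 → $1,025; Shipping 514.29 → $525; Assembly 551.79 → $550.
Totals: Quality Lab $475 + $1,025 = $1,500; Shipping $475 + $525 = $1,000; Assembly $475 + $550 = $1,025.

Quality Lab: $1,500 · Shipping: $1,000 · Assembly: $1,025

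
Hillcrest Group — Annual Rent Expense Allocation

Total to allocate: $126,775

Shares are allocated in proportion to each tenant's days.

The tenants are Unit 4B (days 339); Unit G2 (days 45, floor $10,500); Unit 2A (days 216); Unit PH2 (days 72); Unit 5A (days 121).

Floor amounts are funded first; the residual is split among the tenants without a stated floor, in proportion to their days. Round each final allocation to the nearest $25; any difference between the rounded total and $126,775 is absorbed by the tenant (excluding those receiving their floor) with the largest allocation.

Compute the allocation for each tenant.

Guaranteed amounts: Unit G2 $10,500. Remaining pool $116,275.
Remaining pool split over remaining days 748: Unit 4B 52,696.82 → $52,700; Unit 2A 33,576.74 → $33,575; Unit PH2 11,192.25 → $11,200; Unit 5A 18,809.19 → $18,800.

Unit 4B: $52,700; Unit G2: $10,500; Unit 2A: $33,575; Unit PH2: $11,200; Unit 5A: $18,800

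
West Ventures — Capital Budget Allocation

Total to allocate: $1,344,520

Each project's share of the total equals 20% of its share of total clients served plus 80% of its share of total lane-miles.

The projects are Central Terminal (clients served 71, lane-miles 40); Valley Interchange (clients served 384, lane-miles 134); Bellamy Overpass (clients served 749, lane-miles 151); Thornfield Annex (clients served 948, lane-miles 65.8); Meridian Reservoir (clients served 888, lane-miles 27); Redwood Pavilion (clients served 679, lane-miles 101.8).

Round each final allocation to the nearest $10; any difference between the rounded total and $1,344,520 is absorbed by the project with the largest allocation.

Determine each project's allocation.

Central Terminal: $87,940 | Valley Interchange: $305,160 | Bellamy Overpass: $366,730 | Thornfield Annex: $204,760 | Meridian Reservoir: $120,100 | Redwood Pavilion: $259,830

Totals — clients served 3,719, lane-miles 519.6.
Combined weights (20% clients served + 80% lane-miles): Central Terminal 0.0654; Valley Interchange 0.2270; Bellamy Overpass 0.2728; Thornfield Annex 0.1523; Meridian Reservoir 0.0893; Redwood Pavilion 0.1933.
Raw shares: Central Terminal 87,937.07; Valley Interchange 305,156.64; Bellamy Overpass 366,739.58; Thornfield Annex 204,757.15; Meridian Reservoir 120,099.53; Redwood Pavilion 259,830.03.
Rounded to nearest $10: Central Terminal $87,940; Valley Interchange $305,160; Bellamy Overpass $366,740; Thornfield Annex $204,760; Meridian Reservoir $120,100; Redwood Pavilion $259,830. Sum = $1,344,530.
Difference $1,344,520 − $1,344,530 = −$10 applied to largest allocation (Bellamy Overpass): Bellamy Overpass becomes $366,730.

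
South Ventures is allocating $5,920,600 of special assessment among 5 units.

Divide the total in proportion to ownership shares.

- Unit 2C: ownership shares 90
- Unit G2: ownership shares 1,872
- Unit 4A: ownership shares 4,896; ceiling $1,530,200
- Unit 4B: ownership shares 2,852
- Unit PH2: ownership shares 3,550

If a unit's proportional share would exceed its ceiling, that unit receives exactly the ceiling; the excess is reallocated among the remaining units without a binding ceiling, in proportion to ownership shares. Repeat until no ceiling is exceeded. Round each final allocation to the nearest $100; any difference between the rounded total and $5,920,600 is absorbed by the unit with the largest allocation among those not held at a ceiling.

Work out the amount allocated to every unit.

Unit 2C: $47,200 | Unit G2: $982,600 | Unit 4A: $1,530,200 | Unit 4B: $1,497,100 | Unit PH2: $1,863,500

Combined ownership shares = 13,260.
Unconstrained shares: Unit 2C 40,185.07; Unit G2 835,849.41; Unit 4A 2,186,067.69; Unit 4B 1,273,420.15; Unit PH2 1,585,077.68.
Cap binds for Unit 4A ($1,530,200); remaining pool $4,390,400 reallocated over remaining ownership shares 8,364.
Shares after redistribution: Unit 2C 47,242.47 → $47,200; Unit G2 982,643.33 → $982,600; Unit 4B 1,497,061.31 → $1,497,100; Unit PH2 1,863,452.89 → $1,863,500.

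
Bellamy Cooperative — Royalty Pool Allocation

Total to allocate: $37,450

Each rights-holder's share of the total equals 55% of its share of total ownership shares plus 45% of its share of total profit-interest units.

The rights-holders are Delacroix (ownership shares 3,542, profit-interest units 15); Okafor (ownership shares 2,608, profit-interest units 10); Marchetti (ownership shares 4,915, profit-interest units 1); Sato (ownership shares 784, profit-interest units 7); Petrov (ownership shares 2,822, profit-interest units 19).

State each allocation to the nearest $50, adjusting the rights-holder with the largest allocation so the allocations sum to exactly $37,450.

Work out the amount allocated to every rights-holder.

Totals — ownership shares 14,671, profit-interest units 52.
Blended shares (55% ownership shares + 45% profit-interest units): Delacroix 0.2626; Okafor 0.1843; Marchetti 0.1929; Sato 0.0900; Petrov 0.2702.
Pro-rata amounts: Delacroix 9,834.13; Okafor 6,902.39; Marchetti 7,224.55; Sato 3,369.31; Petrov 10,119.62.
After rounding ($50): Delacroix $9,850; Okafor $6,900; Marchetti $7,200; Sato $3,350; Petrov $10,100. Sum = $37,400.
Difference $37,450 − $37,400 = +$50 applied to largest allocation (Petrov): Petrov becomes $10,150.

Delacroix: $9,850 · Okafor: $6,900 · Marchetti: $7,200 · Sato: $3,350 · Petrov: $10,150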